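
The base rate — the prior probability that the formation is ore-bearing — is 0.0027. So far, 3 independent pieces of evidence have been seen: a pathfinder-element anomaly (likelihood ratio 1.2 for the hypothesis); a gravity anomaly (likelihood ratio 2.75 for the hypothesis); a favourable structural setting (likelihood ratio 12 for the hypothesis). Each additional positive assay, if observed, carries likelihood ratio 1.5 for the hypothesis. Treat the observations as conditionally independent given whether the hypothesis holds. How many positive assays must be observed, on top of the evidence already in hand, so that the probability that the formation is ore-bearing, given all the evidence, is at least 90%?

11

Prior odds = 0.0027/0.9973 = 27/9973.
Combined Bayes factor of the evidence already in hand = 1.2 × 2.75 × 12 = 39.6.
Odds after that evidence = (27/9973) × 39.6 = 5346/49865.
Target odds = 0.9/0.1 = 9.
Need 1.5ⁿ ≥ 9 ÷ (5346/49865) = 49865/594.
1.5¹⁰ = 59049/1024 falls short of 49865/594 but 1.5¹¹ = 177147/2048 reaches it, so n = 11.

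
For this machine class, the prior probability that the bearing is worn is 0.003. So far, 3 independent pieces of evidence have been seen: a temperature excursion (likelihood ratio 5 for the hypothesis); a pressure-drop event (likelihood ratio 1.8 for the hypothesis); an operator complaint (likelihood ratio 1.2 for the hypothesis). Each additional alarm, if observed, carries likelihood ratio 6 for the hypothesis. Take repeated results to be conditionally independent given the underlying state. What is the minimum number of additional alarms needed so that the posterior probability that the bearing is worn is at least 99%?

Prior odds = 0.003/0.997 = 3/997.
Combined Bayes factor of the evidence already in hand = 5 × 1.8 × 1.2 = 10.8.
Odds after that evidence = (3/997) × 10.8 = 162/4985.
Target odds = 0.99/0.01 = 99.
Need 6ⁿ ≥ 99 ÷ (162/4985) = 54835/18.
6⁴ = 1296 falls short of 54835/18 but 6⁵ = 7776 reaches it, so n = 5.

5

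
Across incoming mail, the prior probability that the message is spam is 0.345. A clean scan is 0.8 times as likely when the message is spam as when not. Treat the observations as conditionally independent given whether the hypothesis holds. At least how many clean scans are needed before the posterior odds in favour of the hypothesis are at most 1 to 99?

Prior odds: 0.345 ÷ 0.655 = 69/131.
Likelihood ratio per clean scan = 0.8.
Target odds = 1/99.
Require 0.8ⁿ ≤ 1/99 ÷ (69/131) = 131/6831.
0.8¹⁷ ≈0.022518 is still above 131/6831 but 0.8¹⁸ ≈0.0180144 is at or below it, so n = 18.

18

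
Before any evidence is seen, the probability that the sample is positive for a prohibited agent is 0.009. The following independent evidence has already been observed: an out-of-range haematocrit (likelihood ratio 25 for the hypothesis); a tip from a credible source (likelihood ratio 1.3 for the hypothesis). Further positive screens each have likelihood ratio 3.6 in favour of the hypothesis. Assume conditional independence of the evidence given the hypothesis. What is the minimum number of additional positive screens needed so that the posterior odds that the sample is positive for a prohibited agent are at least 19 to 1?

Prior odds = 0.009/0.991 = 9/991.
Combined Bayes factor of the evidence already in hand = 25 × 1.3 = 32.5.
Odds after that evidence = (9/991) × 32.5 = 585/1982.
Target odds = 19.
Need 3.6ⁿ ≥ 19 ÷ (585/1982) = 37658/585.
3.6³ = 46.656 falls short of 37658/585 but 3.6⁴ = 167.9616 reaches it, so n = 4.

4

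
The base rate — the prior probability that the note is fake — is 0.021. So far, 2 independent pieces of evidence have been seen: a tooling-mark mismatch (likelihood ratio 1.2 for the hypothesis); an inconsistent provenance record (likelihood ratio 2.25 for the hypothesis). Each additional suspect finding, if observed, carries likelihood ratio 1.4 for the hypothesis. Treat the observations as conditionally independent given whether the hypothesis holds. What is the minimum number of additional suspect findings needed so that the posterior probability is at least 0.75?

12

Prior odds = 0.021/0.979 = 21/979.
Combined Bayes factor of the evidence already in hand = 1.2 × 2.25 = 2.7.
Odds after that evidence = (21/979) × 2.7 = 567/9790.
Target odds = 0.75/0.25 = 3.
Need 1.4ⁿ ≥ 3 ÷ (567/9790) = 9790/189.
1.4¹¹ ≈40.4957 falls short of 9790/189 but 1.4¹² ≈56.6939 reaches it, so n = 12.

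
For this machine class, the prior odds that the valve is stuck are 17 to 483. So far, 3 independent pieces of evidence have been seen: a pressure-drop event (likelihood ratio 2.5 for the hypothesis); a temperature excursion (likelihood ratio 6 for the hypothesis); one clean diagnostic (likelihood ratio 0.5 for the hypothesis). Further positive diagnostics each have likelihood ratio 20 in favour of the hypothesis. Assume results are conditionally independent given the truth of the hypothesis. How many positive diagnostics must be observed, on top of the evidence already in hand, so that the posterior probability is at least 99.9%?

3

Prior odds = 17/483.
Combined Bayes factor of the evidence already in hand = 2.5 × 6 × 0.5 = 7.5.
Odds after that evidence = (17/483) × 7.5 = 85/322.
Target odds = 0.999/0.001 = 999.
Need 20ⁿ ≥ 999 ÷ (85/322) = 321678/85.
20² = 400 falls short of 321678/85 but 20³ = 8000 reaches it, so n = 3.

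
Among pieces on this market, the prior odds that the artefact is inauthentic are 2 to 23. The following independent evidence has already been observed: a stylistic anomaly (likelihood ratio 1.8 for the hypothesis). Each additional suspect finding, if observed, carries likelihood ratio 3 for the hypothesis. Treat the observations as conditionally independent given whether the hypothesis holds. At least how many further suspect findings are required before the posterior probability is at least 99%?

6

Prior odds = 2/23.
Bayes factor of the evidence already in hand = 1.8.
Odds after that evidence = (2/23) × 1.8 = 18/115.
Target odds = 0.99/0.01 = 99.
Need 3ⁿ ≥ 99 ÷ (18/115) = 632.5.
3⁵ = 243 falls short of 632.5 but 3⁶ = 729 reaches it, so n = 6.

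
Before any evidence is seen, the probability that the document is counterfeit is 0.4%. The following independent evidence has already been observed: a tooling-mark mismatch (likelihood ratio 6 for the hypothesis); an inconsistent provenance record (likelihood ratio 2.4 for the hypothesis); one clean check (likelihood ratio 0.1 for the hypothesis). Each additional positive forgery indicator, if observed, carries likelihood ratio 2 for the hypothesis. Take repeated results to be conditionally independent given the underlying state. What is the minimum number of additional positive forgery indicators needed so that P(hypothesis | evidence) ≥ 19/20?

12

Prior odds = 0.004/0.996 = 1/249.
Combined Bayes factor of the evidence already in hand = 6 × 2.4 × 0.1 = 1.44.
Odds after that evidence = (1/249) × 1.44 = 12/2075.
Target odds = 0.95/0.05 = 19.
Need 2ⁿ ≥ 19 ÷ (12/2075) = 39425/12.
2¹¹ = 2048 falls short of 39425/12 but 2¹² = 4096 reaches it, so n = 12.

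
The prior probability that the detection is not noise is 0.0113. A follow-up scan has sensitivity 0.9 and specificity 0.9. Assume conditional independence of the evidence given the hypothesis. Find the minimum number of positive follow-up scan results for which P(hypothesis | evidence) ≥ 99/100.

Prior odds = 0.0113/0.9887 = 113/9887.
False-positive rate = 1 − 0.9 = 0.1; likelihood ratio of a positive = 0.9/0.1 = 9.
Target posterior odds = 0.99/0.01 = 99.
Need (113/9887) × 9ⁿ ≥ 99, i.e. 9ⁿ ≥ 978813/113.
9⁴ = 6561 falls short of 978813/113 but 9⁵ = 59049 reaches it, so n = 5.

5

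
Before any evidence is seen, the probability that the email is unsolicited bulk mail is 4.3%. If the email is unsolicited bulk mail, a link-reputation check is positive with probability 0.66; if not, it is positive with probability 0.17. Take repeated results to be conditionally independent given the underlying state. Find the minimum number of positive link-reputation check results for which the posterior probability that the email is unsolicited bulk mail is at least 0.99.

Prior odds: 0.043 ÷ 0.957 = 43/957.
Likelihood ratio of a positive = 0.66/0.17 = 66/17.
Target posterior odds = 0.99/0.01 = 99.
Require (66/17)ⁿ ≥ 99 ÷ (43/957) = 94743/43.
(66/17)⁵ ≈882.013 falls short of 94743/43 but (66/17)⁶ ≈3424.29 reaches it, so n = 6.

6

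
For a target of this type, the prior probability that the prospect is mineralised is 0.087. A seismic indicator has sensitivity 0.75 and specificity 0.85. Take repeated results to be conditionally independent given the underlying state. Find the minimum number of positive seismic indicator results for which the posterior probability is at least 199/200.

5

Prior odds: 0.087 ÷ 0.913 = 87/913.
False-positive rate = 1 − 0.85 = 0.15; likelihood ratio of a positive = 0.75/0.15 = 5.
Target odds: 0.995 ÷ 0.005 = 199.
Require 5ⁿ ≥ 199 ÷ (87/913) = 181687/87.
5⁴ = 625 falls short of 181687/87 but 5⁵ = 3125 reaches it, so n = 5.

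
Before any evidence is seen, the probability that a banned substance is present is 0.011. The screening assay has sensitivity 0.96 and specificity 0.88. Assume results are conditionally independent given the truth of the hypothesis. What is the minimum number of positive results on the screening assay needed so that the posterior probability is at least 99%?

Prior odds = 0.011/0.989 = 11/989.
False-positive rate = 1 − 0.88 = 0.12; likelihood ratio of a positive = 0.96/0.12 = 8.
Target posterior odds = 0.99/0.01 = 99.
Require 8ⁿ ≥ 99 ÷ (11/989) = 8901.
8⁴ = 4096 falls short of 8901 but 8⁵ = 32768 reaches it, so n = 5.

5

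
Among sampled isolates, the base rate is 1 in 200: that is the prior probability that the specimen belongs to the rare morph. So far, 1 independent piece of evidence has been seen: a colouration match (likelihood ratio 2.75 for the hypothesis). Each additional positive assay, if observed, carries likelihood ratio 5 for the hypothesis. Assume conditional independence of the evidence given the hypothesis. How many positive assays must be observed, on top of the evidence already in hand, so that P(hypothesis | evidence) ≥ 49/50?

Prior odds = 0.005/0.995 = 1/199.
Bayes factor of the evidence already in hand = 2.75.
Odds after that evidence = (1/199) × 2.75 = 11/796.
Target odds = 0.98/0.02 = 49.
Need 5ⁿ ≥ 49 ÷ (11/796) = 39004/11.
5⁵ = 3125 falls short of 39004/11 but 5⁶ = 15625 reaches it, so n = 6.

6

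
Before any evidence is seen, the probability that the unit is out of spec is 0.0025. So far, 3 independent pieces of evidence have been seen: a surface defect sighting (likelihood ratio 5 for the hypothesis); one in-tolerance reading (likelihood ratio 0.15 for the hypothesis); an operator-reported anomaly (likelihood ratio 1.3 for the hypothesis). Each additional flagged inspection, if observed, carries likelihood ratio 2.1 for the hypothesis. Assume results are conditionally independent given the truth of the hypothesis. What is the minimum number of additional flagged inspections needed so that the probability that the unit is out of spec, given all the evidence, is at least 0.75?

10

Prior odds = 0.0025/0.9975 = 1/399.
Combined Bayes factor of the evidence already in hand = 5 × 0.15 × 1.3 = 0.975.
Odds after that evidence = (1/399) × 0.975 = 13/5320.
Target odds = 0.75/0.25 = 3.
Need 2.1ⁿ ≥ 3 ÷ (13/5320) = 15960/13.
2.1⁹ ≈794.28 falls short of 15960/13 but 2.1¹⁰ ≈1667.99 reaches it, so n = 10.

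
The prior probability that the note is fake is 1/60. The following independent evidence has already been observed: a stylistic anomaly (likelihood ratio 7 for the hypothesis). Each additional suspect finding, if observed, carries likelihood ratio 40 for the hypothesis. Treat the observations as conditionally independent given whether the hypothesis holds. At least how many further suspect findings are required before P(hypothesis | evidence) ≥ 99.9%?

Prior odds = (1/60)/(59/60) = 1/59.
Bayes factor of the evidence already in hand = 7.
Odds after that evidence = (1/59) × 7 = 7/59.
Target odds = 0.999/0.001 = 999.
Need 40ⁿ ≥ 999 ÷ (7/59) = 58941/7.
40² = 1600 falls short of 58941/7 but 40³ = 64000 reaches it, so n = 3.

3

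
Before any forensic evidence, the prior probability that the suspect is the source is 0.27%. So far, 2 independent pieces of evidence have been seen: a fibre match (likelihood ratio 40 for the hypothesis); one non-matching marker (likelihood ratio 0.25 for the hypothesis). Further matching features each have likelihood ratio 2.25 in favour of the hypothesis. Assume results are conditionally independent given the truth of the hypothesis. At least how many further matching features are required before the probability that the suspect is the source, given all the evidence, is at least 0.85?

Prior odds = 0.0027/0.9973 = 27/9973.
Combined Bayes factor of the evidence already in hand = 40 × 0.25 = 10.
Odds after that evidence = (27/9973) × 10 = 270/9973.
Target odds = 0.85/0.15 = 17/3.
Need 2.25ⁿ ≥ 17/3 ÷ (270/9973) = 169541/810.
2.25⁶ = 531441/4096 falls short of 169541/810 but 2.25⁷ = 4782969/16384 reaches it, so n = 7.

7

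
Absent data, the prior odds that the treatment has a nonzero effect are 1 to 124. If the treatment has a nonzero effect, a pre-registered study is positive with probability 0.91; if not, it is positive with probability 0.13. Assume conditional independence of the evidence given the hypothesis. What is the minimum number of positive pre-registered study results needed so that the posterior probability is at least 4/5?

4

Prior odds = 1/124.
Likelihood ratio of a positive = 0.91/0.13 = 7.
Target odds: 0.8 ÷ 0.2 = 4.
Need (1/124) × 7ⁿ ≥ 4, i.e. 7ⁿ ≥ 496.
7³ = 343 falls short of 496 but 7⁴ = 2401 reaches it, so n = 4.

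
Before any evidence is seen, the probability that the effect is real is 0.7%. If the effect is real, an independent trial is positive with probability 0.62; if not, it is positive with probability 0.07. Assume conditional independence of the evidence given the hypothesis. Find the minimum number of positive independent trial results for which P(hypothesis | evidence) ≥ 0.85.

Prior odds = 0.007/0.993 = 7/993.
Likelihood ratio of a positive = 0.62/0.07 = 62/7.
Target odds: 0.85 ÷ 0.15 = 17/3.
Need (7/993) × (62/7)ⁿ ≥ 17/3, i.e. (62/7)ⁿ ≥ 5627/7.
(62/7)³ = 238328/343 falls short of 5627/7 but (62/7)⁴ = 14776336/2401 reaches it, so n = 4.

4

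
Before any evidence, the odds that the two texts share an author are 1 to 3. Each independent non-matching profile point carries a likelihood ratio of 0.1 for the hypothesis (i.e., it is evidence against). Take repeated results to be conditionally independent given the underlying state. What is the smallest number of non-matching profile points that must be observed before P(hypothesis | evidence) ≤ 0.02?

Prior odds = 1/3.
Likelihood ratio per non-matching profile point = 0.1.
Target odds: 0.02 ÷ 0.98 = 1/49.
Require 0.1ⁿ ≤ 1/49 ÷ (1/3) = 3/49.
0.1¹ = 0.1 is still above 3/49 but 0.1² = 0.01 is at or below it, so n = 2.

2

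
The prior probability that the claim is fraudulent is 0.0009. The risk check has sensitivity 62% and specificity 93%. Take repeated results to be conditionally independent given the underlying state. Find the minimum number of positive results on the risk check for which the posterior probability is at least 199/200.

Prior odds = 0.0009/0.9991 = 9/9991.
False-positive rate = 1 − 0.93 = 0.07; likelihood ratio of a positive = 0.62/0.07 = 62/7.
Target odds: 0.995 ÷ 0.005 = 199.
Require (62/7)ⁿ ≥ 199 ÷ (9/9991) = 1988209/9.
(62/7)⁵ = 916132832/16807 falls short of 1988209/9 but (62/7)⁶ ≈482794 reaches it, so n = 6.

6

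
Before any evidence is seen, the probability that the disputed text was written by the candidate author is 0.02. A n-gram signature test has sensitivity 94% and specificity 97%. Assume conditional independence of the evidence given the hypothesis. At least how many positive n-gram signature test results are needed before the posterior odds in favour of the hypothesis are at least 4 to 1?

Prior odds: 0.02 ÷ 0.98 = 1/49.
False-positive rate = 1 − 0.97 = 0.03; likelihood ratio of a positive = 0.94/0.03 = 94/3.
Target odds = 4.
Need (1/49) × (94/3)ⁿ ≥ 4, i.e. (94/3)ⁿ ≥ 196.
(94/3)¹ = 94/3 falls short of 196 but (94/3)² = 8836/9 reaches it, so n = 2.

2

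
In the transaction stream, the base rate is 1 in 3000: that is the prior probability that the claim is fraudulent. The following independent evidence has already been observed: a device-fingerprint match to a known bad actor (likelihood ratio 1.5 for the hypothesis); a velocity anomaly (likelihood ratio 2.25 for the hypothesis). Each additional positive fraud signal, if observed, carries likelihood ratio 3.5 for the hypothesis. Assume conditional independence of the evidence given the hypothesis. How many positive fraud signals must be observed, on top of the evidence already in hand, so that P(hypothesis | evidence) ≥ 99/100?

Prior odds = (1/3000)/(2999/3000) = 1/2999.
Combined Bayes factor of the evidence already in hand = 1.5 × 2.25 = 3.375.
Odds after that evidence = (1/2999) × 3.375 = 27/23992.
Target odds = 0.99/0.01 = 99.
Need 3.5ⁿ ≥ 99 ÷ (27/23992) = 263912/3.
3.5⁹ = 40353607/512 falls short of 263912/3 but 3.5¹⁰ = 282475249/1024 reaches it, so n = 10.

10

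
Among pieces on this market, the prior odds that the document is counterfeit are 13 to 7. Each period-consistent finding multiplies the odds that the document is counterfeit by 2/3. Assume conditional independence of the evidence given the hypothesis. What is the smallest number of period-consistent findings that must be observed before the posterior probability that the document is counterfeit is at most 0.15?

6

Prior odds = 13/7.
Likelihood ratio per period-consistent finding = 2/3.
Target odds: 0.15 ÷ 0.85 = 3/17.
Require (2/3)ⁿ ≤ 3/17 ÷ (13/7) = 21/221.
(2/3)⁵ = 32/243 is still above 21/221 but (2/3)⁶ = 64/729 is at or below it, so n = 6.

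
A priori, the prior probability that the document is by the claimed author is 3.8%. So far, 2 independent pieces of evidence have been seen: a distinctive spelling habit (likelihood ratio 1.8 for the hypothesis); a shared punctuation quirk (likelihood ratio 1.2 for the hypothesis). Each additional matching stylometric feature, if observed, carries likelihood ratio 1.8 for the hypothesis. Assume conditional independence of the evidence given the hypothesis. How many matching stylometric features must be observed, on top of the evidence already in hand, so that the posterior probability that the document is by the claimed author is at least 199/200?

14

Prior odds = 0.038/0.962 = 19/481.
Combined Bayes factor of the evidence already in hand = 1.8 × 1.2 = 2.16.
Odds after that evidence = (19/481) × 2.16 = 1026/12025.
Target odds = 0.995/0.005 = 199.
Need 1.8ⁿ ≥ 199 ÷ (1026/12025) = 2392975/1026.
1.8¹³ ≈2082.3 falls short of 2392975/1026 but 1.8¹⁴ ≈3748.13 reaches it, so n = 14.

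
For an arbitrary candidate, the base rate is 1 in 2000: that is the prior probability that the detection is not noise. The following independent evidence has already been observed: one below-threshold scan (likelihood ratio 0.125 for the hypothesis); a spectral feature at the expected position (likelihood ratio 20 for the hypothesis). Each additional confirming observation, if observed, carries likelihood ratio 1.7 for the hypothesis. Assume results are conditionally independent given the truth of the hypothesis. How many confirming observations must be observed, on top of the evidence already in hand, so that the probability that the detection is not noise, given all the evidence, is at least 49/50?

Prior odds = 0.0005/0.9995 = 1/1999.
Combined Bayes factor of the evidence already in hand = 0.125 × 20 = 2.5.
Odds after that evidence = (1/1999) × 2.5 = 5/3998.
Target odds = 0.98/0.02 = 49.
Need 1.7ⁿ ≥ 49 ÷ (5/3998) = 39180.4.
1.7¹⁹ ≈23907.2 falls short of 39180.4 but 1.7²⁰ ≈40642.3 reaches it, so n = 20.

20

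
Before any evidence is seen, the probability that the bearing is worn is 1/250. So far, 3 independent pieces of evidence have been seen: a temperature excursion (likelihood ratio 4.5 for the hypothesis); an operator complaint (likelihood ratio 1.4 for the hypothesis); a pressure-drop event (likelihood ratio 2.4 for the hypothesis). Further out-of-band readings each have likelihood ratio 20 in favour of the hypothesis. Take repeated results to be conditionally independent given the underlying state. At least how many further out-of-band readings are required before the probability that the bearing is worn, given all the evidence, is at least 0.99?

3

Prior odds = 0.004/0.996 = 1/249.
Combined Bayes factor of the evidence already in hand = 4.5 × 1.4 × 2.4 = 15.12.
Odds after that evidence = (1/249) × 15.12 = 126/2075.
Target odds = 0.99/0.01 = 99.
Need 20ⁿ ≥ 99 ÷ (126/2075) = 22825/14.
20² = 400 falls short of 22825/14 but 20³ = 8000 reaches it, so n = 3.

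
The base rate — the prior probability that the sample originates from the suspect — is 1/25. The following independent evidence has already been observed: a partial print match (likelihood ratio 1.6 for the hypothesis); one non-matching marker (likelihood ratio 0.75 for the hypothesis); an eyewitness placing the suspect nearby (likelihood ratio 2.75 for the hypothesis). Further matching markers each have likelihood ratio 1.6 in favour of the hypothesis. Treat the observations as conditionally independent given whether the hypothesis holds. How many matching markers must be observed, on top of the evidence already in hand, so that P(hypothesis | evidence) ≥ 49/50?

13

Prior odds = 0.04/0.96 = 1/24.
Combined Bayes factor of the evidence already in hand = 1.6 × 0.75 × 2.75 = 3.3.
Odds after that evidence = (1/24) × 3.3 = 0.1375.
Target odds = 0.98/0.02 = 49.
Need 1.6ⁿ ≥ 49 ÷ 0.1375 = 3920/11.
1.6¹² ≈281.475 falls short of 3920/11 but 1.6¹³ ≈450.36 reaches it, so n = 13.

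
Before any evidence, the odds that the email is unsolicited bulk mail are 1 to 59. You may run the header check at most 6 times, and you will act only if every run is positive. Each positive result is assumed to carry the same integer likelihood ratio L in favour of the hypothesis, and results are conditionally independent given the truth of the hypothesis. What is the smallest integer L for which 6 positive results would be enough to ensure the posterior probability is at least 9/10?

3

Prior odds = 1/59.
Target odds = 0.9/0.1 = 9.
Need L⁶ ≥ 9 ÷ (1/59) = 531.
2⁶ = 64 < 531 ≤ 729 = 3⁶, so L = 3.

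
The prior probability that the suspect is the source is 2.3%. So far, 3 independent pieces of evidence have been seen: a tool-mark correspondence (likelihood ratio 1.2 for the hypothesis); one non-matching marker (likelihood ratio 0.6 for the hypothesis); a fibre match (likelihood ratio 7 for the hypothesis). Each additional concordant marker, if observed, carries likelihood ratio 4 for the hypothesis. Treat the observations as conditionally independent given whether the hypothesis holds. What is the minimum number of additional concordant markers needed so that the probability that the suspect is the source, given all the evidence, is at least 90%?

4

Prior odds = 0.023/0.977 = 23/977.
Combined Bayes factor of the evidence already in hand = 1.2 × 0.6 × 7 = 5.04.
Odds after that evidence = (23/977) × 5.04 = 2898/24425.
Target odds = 0.9/0.1 = 9.
Need 4ⁿ ≥ 9 ÷ (2898/24425) = 24425/322.
4³ = 64 falls short of 24425/322 but 4⁴ = 256 reaches it, so n = 4.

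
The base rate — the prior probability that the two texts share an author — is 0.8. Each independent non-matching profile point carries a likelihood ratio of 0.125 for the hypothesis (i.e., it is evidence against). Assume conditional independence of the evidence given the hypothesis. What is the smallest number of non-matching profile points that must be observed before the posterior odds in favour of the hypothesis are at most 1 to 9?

Prior odds: 0.8 ÷ 0.2 = 4.
Likelihood ratio per non-matching profile point = 0.125.
Target odds = 1/9.
Require 0.125ⁿ ≤ 1/9 ÷ 4 = 1/36.
0.125¹ = 0.125 is still above 1/36 but 0.125² = 0.015625 is at or below it, so n = 2.

2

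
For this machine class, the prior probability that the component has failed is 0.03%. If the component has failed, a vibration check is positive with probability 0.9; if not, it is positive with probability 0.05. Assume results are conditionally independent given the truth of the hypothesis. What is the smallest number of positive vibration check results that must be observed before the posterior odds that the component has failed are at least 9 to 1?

4

Prior odds: 0.0003 ÷ 0.9997 = 3/9997.
Likelihood ratio of a positive = 0.9/0.05 = 18.
Target odds = 9.
Require 18ⁿ ≥ 9 ÷ (3/9997) = 29991.
18³ = 5832 falls short of 29991 but 18⁴ = 104976 reaches it, so n = 4.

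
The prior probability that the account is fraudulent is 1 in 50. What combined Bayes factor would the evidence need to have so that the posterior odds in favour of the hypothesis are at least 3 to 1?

Prior odds = 0.02/0.98 = 1/49.
Target odds = 3.
Required Bayes factor = 3 ÷ (1/49) = 147.

147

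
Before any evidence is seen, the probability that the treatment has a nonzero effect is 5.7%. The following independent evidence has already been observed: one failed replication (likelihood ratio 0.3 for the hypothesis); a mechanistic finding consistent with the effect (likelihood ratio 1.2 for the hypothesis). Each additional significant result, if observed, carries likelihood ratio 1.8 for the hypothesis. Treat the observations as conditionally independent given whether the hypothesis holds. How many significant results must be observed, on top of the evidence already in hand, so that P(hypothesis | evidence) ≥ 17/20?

10

Prior odds = 0.057/0.943 = 57/943.
Combined Bayes factor of the evidence already in hand = 0.3 × 1.2 = 0.36.
Odds after that evidence = (57/943) × 0.36 = 513/23575.
Target odds = 0.85/0.15 = 17/3.
Need 1.8ⁿ ≥ 17/3 ÷ (513/23575) = 400775/1539.
1.8⁹ = 387420489/1953125 falls short of 400775/1539 but 1.8¹⁰ ≈357.047 reaches it, so n = 10.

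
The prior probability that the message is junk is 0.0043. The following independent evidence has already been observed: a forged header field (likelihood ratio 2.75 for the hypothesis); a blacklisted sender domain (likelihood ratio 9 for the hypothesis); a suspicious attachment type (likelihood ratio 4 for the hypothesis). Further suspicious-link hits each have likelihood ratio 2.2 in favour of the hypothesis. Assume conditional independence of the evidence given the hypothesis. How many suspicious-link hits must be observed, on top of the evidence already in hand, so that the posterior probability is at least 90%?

Prior odds = 0.0043/0.9957 = 43/9957.
Combined Bayes factor of the evidence already in hand = 2.75 × 9 × 4 = 99.
Odds after that evidence = (43/9957) × 99 = 1419/3319.
Target odds = 0.9/0.1 = 9.
Need 2.2ⁿ ≥ 9 ÷ (1419/3319) = 9957/473.
2.2³ = 10.648 falls short of 9957/473 but 2.2⁴ = 23.4256 reaches it, so n = 4.

4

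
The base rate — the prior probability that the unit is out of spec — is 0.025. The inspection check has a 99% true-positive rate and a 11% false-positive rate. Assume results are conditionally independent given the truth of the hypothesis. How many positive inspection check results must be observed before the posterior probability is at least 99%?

Prior odds = 0.025/0.975 = 1/39.
Likelihood ratio of a positive result = 0.99/0.11 = 9.
Target posterior odds = 0.99/0.01 = 99.
Require 9ⁿ ≥ 99 ÷ (1/39) = 3861.
9³ = 729 falls short of 3861 but 9⁴ = 6561 reaches it, so n = 4.

4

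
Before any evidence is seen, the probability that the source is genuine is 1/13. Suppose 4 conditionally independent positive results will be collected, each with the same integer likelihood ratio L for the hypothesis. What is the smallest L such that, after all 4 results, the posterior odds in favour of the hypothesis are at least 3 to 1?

3

Prior odds = (1/13)/(12/13) = 1/12.
Target odds = 3.
Need L⁴ ≥ 3 ÷ (1/12) = 36.
2⁴ = 16 < 36 ≤ 81 = 3⁴, so L = 3.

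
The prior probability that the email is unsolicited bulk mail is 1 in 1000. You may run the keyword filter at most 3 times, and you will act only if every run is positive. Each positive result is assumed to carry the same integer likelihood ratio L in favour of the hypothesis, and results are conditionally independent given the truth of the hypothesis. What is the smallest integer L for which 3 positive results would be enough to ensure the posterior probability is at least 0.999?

100

Prior odds = 0.001/0.999 = 1/999.
Target odds = 0.999/0.001 = 999.
Need L³ ≥ 999 ÷ (1/999) = 998001.
99³ = 970299 < 998001 ≤ 1000000 = 100³, so L = 100.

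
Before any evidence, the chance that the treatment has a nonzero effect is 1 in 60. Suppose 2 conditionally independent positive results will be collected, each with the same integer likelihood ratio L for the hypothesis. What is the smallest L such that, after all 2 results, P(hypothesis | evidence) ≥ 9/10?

24

Prior odds = (1/60)/(59/60) = 1/59.
Target odds = 0.9/0.1 = 9.
Need L² ≥ 9 ÷ (1/59) = 531.
23² = 529 < 531 ≤ 576 = 24², so L = 24.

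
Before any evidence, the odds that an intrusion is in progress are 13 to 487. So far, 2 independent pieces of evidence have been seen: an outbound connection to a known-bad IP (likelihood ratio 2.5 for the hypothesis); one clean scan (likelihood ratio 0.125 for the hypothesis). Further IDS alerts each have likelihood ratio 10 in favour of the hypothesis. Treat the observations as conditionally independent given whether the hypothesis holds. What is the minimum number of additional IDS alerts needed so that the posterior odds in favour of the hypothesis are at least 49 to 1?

Prior odds = 13/487.
Combined Bayes factor of the evidence already in hand = 2.5 × 0.125 = 0.3125.
Odds after that evidence = (13/487) × 0.3125 = 65/7792.
Target odds = 49.
Need 10ⁿ ≥ 49 ÷ (65/7792) = 381808/65.
10³ = 1000 falls short of 381808/65 but 10⁴ = 10000 reaches it, so n = 4.

4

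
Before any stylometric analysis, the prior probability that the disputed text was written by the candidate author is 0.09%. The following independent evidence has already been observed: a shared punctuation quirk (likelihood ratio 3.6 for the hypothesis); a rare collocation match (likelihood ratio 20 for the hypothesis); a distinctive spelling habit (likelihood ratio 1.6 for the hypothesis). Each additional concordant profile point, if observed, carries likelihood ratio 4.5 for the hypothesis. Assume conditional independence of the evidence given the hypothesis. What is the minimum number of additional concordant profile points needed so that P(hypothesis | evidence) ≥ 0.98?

Prior odds = 0.0009/0.9991 = 9/9991.
Combined Bayes factor of the evidence already in hand = 3.6 × 20 × 1.6 = 115.2.
Odds after that evidence = (9/9991) × 115.2 = 5184/49955.
Target odds = 0.98/0.02 = 49.
Need 4.5ⁿ ≥ 49 ÷ (5184/49955) = 2447795/5184.
4.5⁴ = 410.0625 falls short of 2447795/5184 but 4.5⁵ = 1845.28125 reaches it, so n = 5.

5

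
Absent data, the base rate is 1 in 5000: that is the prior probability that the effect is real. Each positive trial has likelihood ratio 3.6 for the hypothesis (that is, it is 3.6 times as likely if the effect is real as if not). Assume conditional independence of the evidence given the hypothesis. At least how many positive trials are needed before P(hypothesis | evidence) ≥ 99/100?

11

Prior odds: 0.0002 ÷ 0.9998 = 1/4999.
Likelihood ratio per positive trial = 3.6.
Target odds: 0.99 ÷ 0.01 = 99.
Require 3.6ⁿ ≥ 99 ÷ (1/4999) = 494901.
3.6¹⁰ ≈365616 falls short of 494901 but 3.6¹¹ ≈1.31622e+06 reaches it, so n = 11.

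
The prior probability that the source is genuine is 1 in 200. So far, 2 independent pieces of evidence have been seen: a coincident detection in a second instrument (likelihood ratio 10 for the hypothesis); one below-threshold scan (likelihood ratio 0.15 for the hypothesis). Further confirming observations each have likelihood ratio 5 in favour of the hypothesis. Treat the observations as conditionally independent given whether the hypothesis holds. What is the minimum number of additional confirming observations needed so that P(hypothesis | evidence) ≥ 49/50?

Prior odds = 0.005/0.995 = 1/199.
Combined Bayes factor of the evidence already in hand = 10 × 0.15 = 1.5.
Odds after that evidence = (1/199) × 1.5 = 3/398.
Target odds = 0.98/0.02 = 49.
Need 5ⁿ ≥ 49 ÷ (3/398) = 19502/3.
5⁵ = 3125 falls short of 19502/3 but 5⁶ = 15625 reaches it, so n = 6.

6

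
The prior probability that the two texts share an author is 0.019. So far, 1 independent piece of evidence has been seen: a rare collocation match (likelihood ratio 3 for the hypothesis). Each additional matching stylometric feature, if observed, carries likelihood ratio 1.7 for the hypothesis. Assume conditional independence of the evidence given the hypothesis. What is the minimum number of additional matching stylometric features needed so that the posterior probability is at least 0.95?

11

Prior odds = 0.019/0.981 = 19/981.
Bayes factor of the evidence already in hand = 3.
Odds after that evidence = (19/981) × 3 = 19/327.
Target odds = 0.95/0.05 = 19.
Need 1.7ⁿ ≥ 19 ÷ (19/327) = 327.
1.7¹⁰ ≈201.599 falls short of 327 but 1.7¹¹ ≈342.719 reaches it, so n = 11.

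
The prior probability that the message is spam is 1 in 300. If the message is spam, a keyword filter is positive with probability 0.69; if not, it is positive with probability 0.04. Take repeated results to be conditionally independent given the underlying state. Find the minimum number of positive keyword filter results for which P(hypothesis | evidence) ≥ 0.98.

4

Prior odds = (1/300)/(299/300) = 1/299.
Likelihood ratio of a positive = 0.69/0.04 = 17.25.
Target odds: 0.98 ÷ 0.02 = 49.
Need (1/299) × 17.25ⁿ ≥ 49, i.e. 17.25ⁿ ≥ 14651.
17.25³ = 5132.953125 falls short of 14651 but 17.25⁴ = 22667121/256 reaches it, so n = 4.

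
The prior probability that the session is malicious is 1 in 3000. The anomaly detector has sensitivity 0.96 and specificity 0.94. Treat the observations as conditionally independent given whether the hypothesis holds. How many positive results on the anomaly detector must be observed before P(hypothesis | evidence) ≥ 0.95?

4

Prior odds: (1/3000) ÷ (2999/3000) = 1/2999.
False-positive rate = 1 − 0.94 = 0.06; likelihood ratio of a positive = 0.96/0.06 = 16.
Target odds: 0.95 ÷ 0.05 = 19.
Need (1/2999) × 16ⁿ ≥ 19, i.e. 16ⁿ ≥ 56981.
16³ = 4096 falls short of 56981 but 16⁴ = 65536 reaches it, so n = 4.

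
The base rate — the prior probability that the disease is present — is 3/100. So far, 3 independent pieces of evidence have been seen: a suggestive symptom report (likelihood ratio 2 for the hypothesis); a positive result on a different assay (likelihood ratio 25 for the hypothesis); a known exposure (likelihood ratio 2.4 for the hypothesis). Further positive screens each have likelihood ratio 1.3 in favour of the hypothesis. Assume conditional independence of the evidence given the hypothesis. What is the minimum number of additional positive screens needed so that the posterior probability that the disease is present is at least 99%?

13

Prior odds = 0.03/0.97 = 3/97.
Combined Bayes factor of the evidence already in hand = 2 × 25 × 2.4 = 120.
Odds after that evidence = (3/97) × 120 = 360/97.
Target odds = 0.99/0.01 = 99.
Need 1.3ⁿ ≥ 99 ÷ (360/97) = 26.675.
1.3¹² ≈23.2981 falls short of 26.675 but 1.3¹³ ≈30.2875 reaches it, so n = 13.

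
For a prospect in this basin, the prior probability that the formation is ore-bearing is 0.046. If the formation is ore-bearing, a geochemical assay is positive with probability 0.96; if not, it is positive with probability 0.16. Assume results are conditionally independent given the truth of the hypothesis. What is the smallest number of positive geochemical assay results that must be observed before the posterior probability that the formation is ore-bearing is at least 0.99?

5

Prior odds = 0.046/0.954 = 23/477.
Likelihood ratio of a positive = 0.96/0.16 = 6.
Target posterior odds = 0.99/0.01 = 99.
Require 6ⁿ ≥ 99 ÷ (23/477) = 47223/23.
6⁴ = 1296 falls short of 47223/23 but 6⁵ = 7776 reaches it, so n = 5.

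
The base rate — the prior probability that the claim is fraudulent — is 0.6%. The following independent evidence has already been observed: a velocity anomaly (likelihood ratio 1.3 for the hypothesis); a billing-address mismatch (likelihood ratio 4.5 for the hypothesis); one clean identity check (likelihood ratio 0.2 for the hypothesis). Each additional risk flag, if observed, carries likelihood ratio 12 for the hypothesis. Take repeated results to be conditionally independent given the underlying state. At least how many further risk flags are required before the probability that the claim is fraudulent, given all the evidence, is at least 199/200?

5

Prior odds = 0.006/0.994 = 3/497.
Combined Bayes factor of the evidence already in hand = 1.3 × 4.5 × 0.2 = 1.17.
Odds after that evidence = (3/497) × 1.17 = 351/49700.
Target odds = 0.995/0.005 = 199.
Need 12ⁿ ≥ 199 ÷ (351/49700) = 9890300/351.
12⁴ = 20736 falls short of 9890300/351 but 12⁵ = 248832 reaches it, so n = 5.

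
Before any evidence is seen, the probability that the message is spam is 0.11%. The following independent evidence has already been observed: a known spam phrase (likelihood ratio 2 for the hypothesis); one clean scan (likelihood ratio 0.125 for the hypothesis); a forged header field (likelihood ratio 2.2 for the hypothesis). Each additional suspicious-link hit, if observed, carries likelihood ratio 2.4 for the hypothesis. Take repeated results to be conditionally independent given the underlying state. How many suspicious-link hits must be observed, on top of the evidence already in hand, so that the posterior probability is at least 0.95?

Prior odds = 0.0011/0.9989 = 11/9989.
Combined Bayes factor of the evidence already in hand = 2 × 0.125 × 2.2 = 0.55.
Odds after that evidence = (11/9989) × 0.55 = 121/199780.
Target odds = 0.95/0.05 = 19.
Need 2.4ⁿ ≥ 19 ÷ (121/199780) = 3795820/121.
2.4¹¹ ≈15216.8 falls short of 3795820/121 but 2.4¹² ≈36520.3 reaches it, so n = 12.

12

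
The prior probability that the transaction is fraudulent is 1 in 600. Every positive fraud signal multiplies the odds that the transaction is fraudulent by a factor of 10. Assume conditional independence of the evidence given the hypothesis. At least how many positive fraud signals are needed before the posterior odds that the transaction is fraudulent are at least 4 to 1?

4

Prior odds = (1/600)/(599/600) = 1/599.
Likelihood ratio per positive fraud signal = 10.
Target odds = 4.
Require 10ⁿ ≥ 4 ÷ (1/599) = 2396.
10³ = 1000 falls short of 2396 but 10⁴ = 10000 reaches it, so n = 4.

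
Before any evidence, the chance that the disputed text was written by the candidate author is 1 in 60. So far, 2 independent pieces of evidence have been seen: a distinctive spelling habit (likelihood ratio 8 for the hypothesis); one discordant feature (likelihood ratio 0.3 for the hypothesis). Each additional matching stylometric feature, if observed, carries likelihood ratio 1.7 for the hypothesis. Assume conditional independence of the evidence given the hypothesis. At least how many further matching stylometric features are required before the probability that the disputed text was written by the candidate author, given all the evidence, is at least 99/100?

15

Prior odds = (1/60)/(59/60) = 1/59.
Combined Bayes factor of the evidence already in hand = 8 × 0.3 = 2.4.
Odds after that evidence = (1/59) × 2.4 = 12/295.
Target odds = 0.99/0.01 = 99.
Need 1.7ⁿ ≥ 99 ÷ (12/295) = 2433.75.
1.7¹⁴ ≈1683.78 falls short of 2433.75 but 1.7¹⁵ ≈2862.42 reaches it, so n = 15.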